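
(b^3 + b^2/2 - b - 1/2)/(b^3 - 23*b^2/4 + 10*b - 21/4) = 2*(2*b^2 + 3*b + 1)/(4*b^2 - 19*b + 21)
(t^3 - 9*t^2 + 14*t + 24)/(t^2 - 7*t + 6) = (t^2 - 3*t - 4)/(t - 1)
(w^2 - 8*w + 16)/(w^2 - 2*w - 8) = (w - 4)/(w + 2)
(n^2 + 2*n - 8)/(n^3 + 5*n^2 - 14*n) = (n + 4)/(n*(n + 7))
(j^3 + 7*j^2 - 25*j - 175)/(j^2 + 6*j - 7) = (j^2 - 25)/(j - 1)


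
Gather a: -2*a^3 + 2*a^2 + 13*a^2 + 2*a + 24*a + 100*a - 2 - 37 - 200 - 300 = -2*a^3 + 15*a^2 + 126*a - 539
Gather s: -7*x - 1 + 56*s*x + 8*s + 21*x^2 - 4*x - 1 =s*(56*x + 8) + 21*x^2 - 11*x - 2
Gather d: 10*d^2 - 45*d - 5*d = 10*d^2 - 50*d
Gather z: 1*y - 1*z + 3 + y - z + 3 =2*y - 2*z + 6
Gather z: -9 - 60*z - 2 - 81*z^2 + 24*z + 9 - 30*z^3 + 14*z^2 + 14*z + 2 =-30*z^3 - 67*z^2 - 22*z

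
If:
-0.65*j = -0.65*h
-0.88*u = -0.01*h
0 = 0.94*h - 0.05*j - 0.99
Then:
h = 1.11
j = 1.11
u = 0.01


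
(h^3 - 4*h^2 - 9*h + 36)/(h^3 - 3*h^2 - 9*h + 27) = (h - 4)/(h - 3)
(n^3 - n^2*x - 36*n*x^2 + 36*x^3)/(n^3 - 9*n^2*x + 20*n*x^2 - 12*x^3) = (-n - 6*x)/(-n + 2*x)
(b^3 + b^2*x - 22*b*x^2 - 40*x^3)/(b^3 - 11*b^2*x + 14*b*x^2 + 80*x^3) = (-b - 4*x)/(-b + 8*x)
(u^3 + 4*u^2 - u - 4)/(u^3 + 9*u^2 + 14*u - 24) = (u + 1)/(u + 6)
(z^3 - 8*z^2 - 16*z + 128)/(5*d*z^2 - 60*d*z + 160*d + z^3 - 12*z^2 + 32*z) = (z + 4)/(5*d + z)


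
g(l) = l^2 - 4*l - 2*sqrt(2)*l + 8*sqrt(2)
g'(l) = 2*l - 4 - 2*sqrt(2)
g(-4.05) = 55.37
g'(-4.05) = -14.93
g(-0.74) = 16.91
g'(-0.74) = -8.31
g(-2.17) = 30.84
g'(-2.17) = -11.17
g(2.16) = 1.23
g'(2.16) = -2.51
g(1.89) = 1.98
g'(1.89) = -3.05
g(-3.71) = 50.41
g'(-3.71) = -14.25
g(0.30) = 9.36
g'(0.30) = -6.23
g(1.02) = 5.39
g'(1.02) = -4.79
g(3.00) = -0.17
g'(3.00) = -0.83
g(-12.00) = 237.25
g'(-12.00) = -30.83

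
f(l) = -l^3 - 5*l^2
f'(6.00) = -168.00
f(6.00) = -396.00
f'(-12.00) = -312.00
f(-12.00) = 1008.00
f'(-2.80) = 4.48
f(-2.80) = -17.25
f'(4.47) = -104.64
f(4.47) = -189.22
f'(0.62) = -7.35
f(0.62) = -2.16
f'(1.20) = -16.32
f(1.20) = -8.93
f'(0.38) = -4.23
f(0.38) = -0.78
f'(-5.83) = -43.67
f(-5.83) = 28.21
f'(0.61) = -7.22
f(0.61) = -2.09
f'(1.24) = -17.01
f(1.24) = -9.59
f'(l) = -3*l^2 - 10*l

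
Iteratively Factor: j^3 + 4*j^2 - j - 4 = (j + 4)*(j^2 - 1) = (j - 1)*(j + 4)*(j + 1)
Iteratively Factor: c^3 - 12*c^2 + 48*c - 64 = (c - 4)*(c^2 - 8*c + 16) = (c - 4)^2*(c - 4)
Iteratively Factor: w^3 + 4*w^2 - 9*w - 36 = (w - 3)*(w^2 + 7*w + 12) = (w - 3)*(w + 4)*(w + 3)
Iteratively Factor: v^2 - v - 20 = (v - 5)*(v + 4)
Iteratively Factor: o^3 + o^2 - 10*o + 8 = (o - 1)*(o^2 + 2*o - 8) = (o - 2)*(o - 1)*(o + 4)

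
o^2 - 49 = (o - 7)*(o + 7)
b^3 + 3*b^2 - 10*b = b*(b - 2)*(b + 5)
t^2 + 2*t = t*(t + 2)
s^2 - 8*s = s*(s - 8)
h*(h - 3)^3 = h^4 - 9*h^3 + 27*h^2 - 27*h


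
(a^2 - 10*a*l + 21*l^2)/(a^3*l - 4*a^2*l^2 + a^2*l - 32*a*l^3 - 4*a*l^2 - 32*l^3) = (-a^2 + 10*a*l - 21*l^2)/(l*(-a^3 + 4*a^2*l - a^2 + 32*a*l^2 + 4*a*l + 32*l^2))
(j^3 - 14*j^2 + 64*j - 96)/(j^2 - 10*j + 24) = j - 4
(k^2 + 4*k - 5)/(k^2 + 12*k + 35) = (k - 1)/(k + 7)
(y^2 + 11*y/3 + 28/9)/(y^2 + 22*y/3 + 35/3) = (y + 4/3)/(y + 5)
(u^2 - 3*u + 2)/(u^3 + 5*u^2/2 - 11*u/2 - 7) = 2*(u - 1)/(2*u^2 + 9*u + 7)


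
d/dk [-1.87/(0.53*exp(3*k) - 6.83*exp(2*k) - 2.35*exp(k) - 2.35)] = (2.9733*exp(2*k) - 25.5442*exp(k) - 4.3945)*exp(k)/(-0.53*exp(3*k) + 6.83*exp(2*k) + 2.35*exp(k) + 2.35)^2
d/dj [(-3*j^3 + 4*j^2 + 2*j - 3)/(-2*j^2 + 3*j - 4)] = (6*j^4 - 18*j^3 + 52*j^2 - 44*j + 1)/(4*j^4 - 12*j^3 + 25*j^2 - 24*j + 16)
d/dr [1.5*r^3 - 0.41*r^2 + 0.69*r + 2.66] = 4.5*r^2 - 0.82*r + 0.69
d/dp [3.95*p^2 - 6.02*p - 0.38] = 7.9*p - 6.02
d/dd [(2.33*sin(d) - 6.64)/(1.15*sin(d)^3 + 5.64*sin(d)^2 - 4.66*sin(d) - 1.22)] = (-5.359*sin(d)^3 + 9.7668*sin(d)^2 + 74.8992*sin(d) - 33.785)*cos(d)/(1.3225*sin(d)^6 + 12.972*sin(d)^5 + 21.0916*sin(d)^4 - 55.3708*sin(d)^3 + 7.954*sin(d)^2 + 11.3704*sin(d) + 1.4884)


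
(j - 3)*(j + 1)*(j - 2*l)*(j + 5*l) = j^4 + 3*j^3*l - 2*j^3 - 10*j^2*l^2 - 6*j^2*l - 3*j^2 + 20*j*l^2 - 9*j*l + 30*l^2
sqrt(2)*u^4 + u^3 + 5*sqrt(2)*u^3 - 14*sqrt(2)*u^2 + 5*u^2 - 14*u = u*(u - 2)*(u + 7)*(sqrt(2)*u + 1)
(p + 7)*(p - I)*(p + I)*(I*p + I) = I*p^4 + 8*I*p^3 + 8*I*p^2 + 8*I*p + 7*I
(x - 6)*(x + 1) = x^2 - 5*x - 6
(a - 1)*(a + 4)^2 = a^3 + 7*a^2 + 8*a - 16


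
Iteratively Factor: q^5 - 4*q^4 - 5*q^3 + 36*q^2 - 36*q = (q - 2)*(q^4 - 2*q^3 - 9*q^2 + 18*q) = (q - 2)^2*(q^3 - 9*q) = (q - 2)^2*(q + 3)*(q^2 - 3*q) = q*(q - 2)^2*(q + 3)*(q - 3)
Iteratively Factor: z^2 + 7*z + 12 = (z + 4)*(z + 3)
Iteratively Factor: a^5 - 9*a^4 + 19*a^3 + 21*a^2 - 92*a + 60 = (a - 5)*(a^4 - 4*a^3 - a^2 + 16*a - 12) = (a - 5)*(a + 2)*(a^3 - 6*a^2 + 11*a - 6) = (a - 5)*(a - 2)*(a + 2)*(a^2 - 4*a + 3) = (a - 5)*(a - 3)*(a - 2)*(a + 2)*(a - 1)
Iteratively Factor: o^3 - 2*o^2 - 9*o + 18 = (o - 3)*(o^2 + o - 6) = (o - 3)*(o + 3)*(o - 2)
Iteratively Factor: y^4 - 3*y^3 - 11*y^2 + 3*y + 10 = (y + 2)*(y^3 - 5*y^2 - y + 5) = (y + 1)*(y + 2)*(y^2 - 6*y + 5) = (y - 1)*(y + 1)*(y + 2)*(y - 5)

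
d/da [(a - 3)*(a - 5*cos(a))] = a + (a - 3)*(5*sin(a) + 1) - 5*cos(a)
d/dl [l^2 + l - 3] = 2*l + 1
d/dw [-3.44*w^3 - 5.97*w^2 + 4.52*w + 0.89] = -10.32*w^2 - 11.94*w + 4.52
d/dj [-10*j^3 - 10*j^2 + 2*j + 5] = -30*j^2 - 20*j + 2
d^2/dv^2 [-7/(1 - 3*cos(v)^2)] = 42*(-6*sin(v)^4 + 5*sin(v)^2 + 2)/(3*cos(v)^2 - 1)^3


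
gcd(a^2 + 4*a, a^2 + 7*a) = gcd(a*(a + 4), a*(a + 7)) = a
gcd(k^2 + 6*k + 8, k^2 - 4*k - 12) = k + 2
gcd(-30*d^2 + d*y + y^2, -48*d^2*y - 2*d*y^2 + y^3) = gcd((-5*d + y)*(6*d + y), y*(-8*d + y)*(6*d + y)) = 6*d + y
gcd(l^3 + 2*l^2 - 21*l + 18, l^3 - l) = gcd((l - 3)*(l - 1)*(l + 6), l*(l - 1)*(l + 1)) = l - 1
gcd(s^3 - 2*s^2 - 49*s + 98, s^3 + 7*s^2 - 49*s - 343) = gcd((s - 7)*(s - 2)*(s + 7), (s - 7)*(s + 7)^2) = s^2 - 49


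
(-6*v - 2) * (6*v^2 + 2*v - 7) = -36*v^3 - 24*v^2 + 38*v + 14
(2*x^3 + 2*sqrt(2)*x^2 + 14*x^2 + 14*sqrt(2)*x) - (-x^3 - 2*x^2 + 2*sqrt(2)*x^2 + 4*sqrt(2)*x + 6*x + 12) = 3*x^3 + 16*x^2 - 6*x + 10*sqrt(2)*x - 12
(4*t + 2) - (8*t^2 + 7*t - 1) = -8*t^2 - 3*t + 3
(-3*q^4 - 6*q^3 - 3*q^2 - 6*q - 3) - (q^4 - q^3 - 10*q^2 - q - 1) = -4*q^4 - 5*q^3 + 7*q^2 - 5*q - 2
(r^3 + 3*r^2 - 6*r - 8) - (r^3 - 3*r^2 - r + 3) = 6*r^2 - 5*r - 11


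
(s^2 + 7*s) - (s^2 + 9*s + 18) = -2*s - 18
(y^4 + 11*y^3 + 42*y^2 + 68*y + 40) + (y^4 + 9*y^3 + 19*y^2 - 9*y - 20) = 2*y^4 + 20*y^3 + 61*y^2 + 59*y + 20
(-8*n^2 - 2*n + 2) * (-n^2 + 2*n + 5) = 8*n^4 - 14*n^3 - 46*n^2 - 6*n + 10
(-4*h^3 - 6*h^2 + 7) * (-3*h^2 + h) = 12*h^5 + 14*h^4 - 6*h^3 - 21*h^2 + 7*h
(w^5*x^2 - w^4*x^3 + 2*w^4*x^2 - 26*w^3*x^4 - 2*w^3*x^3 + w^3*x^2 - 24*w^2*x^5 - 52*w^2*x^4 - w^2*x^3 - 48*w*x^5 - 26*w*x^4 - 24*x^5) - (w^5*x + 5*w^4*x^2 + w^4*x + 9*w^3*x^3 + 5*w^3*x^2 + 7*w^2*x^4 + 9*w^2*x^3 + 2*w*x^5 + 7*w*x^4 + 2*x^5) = w^5*x^2 - w^5*x - w^4*x^3 - 3*w^4*x^2 - w^4*x - 26*w^3*x^4 - 11*w^3*x^3 - 4*w^3*x^2 - 24*w^2*x^5 - 59*w^2*x^4 - 10*w^2*x^3 - 50*w*x^5 - 33*w*x^4 - 26*x^5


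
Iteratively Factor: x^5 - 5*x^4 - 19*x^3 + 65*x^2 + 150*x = (x - 5)*(x^4 - 19*x^2 - 30*x) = (x - 5)^2*(x^3 + 5*x^2 + 6*x) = x*(x - 5)^2*(x^2 + 5*x + 6) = x*(x - 5)^2*(x + 3)*(x + 2)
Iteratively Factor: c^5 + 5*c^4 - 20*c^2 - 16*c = (c + 4)*(c^4 + c^3 - 4*c^2 - 4*c) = c*(c + 4)*(c^3 + c^2 - 4*c - 4) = c*(c + 1)*(c + 4)*(c^2 - 4) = c*(c + 1)*(c + 2)*(c + 4)*(c - 2)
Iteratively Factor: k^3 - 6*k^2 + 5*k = (k)*(k^2 - 6*k + 5) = k*(k - 5)*(k - 1)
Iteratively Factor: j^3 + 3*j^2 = (j + 3)*(j^2) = j*(j + 3)*(j)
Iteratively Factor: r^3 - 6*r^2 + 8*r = (r)*(r^2 - 6*r + 8) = r*(r - 4)*(r - 2)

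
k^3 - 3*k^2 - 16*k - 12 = (k - 6)*(k + 1)*(k + 2)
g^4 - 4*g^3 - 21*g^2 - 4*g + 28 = (g - 7)*(g - 1)*(g + 2)^2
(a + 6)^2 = a^2 + 12*a + 36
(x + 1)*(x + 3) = x^2 + 4*x + 3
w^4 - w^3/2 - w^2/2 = w^2*(w - 1)*(w + 1/2)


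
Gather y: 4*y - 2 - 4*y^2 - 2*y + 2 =-4*y^2 + 2*y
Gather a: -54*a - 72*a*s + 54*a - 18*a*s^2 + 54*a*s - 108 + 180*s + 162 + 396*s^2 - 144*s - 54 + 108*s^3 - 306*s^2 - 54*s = a*(-18*s^2 - 18*s) + 108*s^3 + 90*s^2 - 18*s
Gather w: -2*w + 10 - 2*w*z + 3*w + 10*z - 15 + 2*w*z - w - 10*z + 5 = 0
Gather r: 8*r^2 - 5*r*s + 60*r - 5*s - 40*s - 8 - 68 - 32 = 8*r^2 + r*(60 - 5*s) - 45*s - 108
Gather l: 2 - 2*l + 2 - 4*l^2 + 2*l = 4 - 4*l^2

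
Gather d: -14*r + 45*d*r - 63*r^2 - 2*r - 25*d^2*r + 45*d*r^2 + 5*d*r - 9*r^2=-25*d^2*r + d*(45*r^2 + 50*r) - 72*r^2 - 16*r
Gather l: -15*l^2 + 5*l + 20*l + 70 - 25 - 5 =-15*l^2 + 25*l + 40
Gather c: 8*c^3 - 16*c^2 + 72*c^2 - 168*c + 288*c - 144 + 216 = 8*c^3 + 56*c^2 + 120*c + 72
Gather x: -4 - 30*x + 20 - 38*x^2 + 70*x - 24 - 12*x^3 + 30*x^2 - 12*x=-12*x^3 - 8*x^2 + 28*x - 8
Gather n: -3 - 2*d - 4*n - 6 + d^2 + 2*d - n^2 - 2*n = d^2 - n^2 - 6*n - 9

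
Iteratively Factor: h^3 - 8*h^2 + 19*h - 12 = (h - 4)*(h^2 - 4*h + 3) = (h - 4)*(h - 1)*(h - 3)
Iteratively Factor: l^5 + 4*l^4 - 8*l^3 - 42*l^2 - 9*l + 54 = (l + 2)*(l^4 + 2*l^3 - 12*l^2 - 18*l + 27) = (l + 2)*(l + 3)*(l^3 - l^2 - 9*l + 9) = (l + 2)*(l + 3)^2*(l^2 - 4*l + 3) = (l - 3)*(l + 2)*(l + 3)^2*(l - 1)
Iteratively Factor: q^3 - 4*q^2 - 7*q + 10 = (q + 2)*(q^2 - 6*q + 5) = (q - 5)*(q + 2)*(q - 1)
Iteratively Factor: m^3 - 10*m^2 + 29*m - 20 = (m - 5)*(m^2 - 5*m + 4) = (m - 5)*(m - 1)*(m - 4)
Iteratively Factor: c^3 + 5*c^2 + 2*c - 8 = (c + 2)*(c^2 + 3*c - 4) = (c + 2)*(c + 4)*(c - 1)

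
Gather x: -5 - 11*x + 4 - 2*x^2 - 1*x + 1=-2*x^2 - 12*x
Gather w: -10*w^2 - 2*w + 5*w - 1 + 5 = -10*w^2 + 3*w + 4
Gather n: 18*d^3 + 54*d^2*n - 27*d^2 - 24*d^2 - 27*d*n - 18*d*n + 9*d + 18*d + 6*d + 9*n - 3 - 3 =18*d^3 - 51*d^2 + 33*d + n*(54*d^2 - 45*d + 9) - 6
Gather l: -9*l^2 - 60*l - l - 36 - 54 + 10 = -9*l^2 - 61*l - 80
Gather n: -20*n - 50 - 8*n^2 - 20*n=-8*n^2 - 40*n - 50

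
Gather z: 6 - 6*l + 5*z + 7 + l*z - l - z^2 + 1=-7*l - z^2 + z*(l + 5) + 14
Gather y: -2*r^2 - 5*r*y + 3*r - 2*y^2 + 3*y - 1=-2*r^2 + 3*r - 2*y^2 + y*(3 - 5*r) - 1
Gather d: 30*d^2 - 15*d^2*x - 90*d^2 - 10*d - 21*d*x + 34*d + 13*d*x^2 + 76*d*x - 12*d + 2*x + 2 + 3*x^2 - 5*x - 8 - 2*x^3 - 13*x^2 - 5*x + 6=d^2*(-15*x - 60) + d*(13*x^2 + 55*x + 12) - 2*x^3 - 10*x^2 - 8*x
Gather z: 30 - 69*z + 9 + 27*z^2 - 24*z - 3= 27*z^2 - 93*z + 36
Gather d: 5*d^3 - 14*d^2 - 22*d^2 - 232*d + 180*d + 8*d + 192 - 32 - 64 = 5*d^3 - 36*d^2 - 44*d + 96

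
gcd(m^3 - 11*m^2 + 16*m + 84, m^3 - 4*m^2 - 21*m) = m - 7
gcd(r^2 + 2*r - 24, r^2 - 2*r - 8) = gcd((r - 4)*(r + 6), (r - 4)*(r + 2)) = r - 4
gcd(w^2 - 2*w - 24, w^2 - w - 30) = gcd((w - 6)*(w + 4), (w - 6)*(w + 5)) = w - 6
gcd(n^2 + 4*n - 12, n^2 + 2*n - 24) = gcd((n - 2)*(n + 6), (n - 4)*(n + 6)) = n + 6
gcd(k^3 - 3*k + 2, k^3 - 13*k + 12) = k - 1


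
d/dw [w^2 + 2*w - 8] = 2*w + 2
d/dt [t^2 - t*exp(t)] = -t*exp(t) + 2*t - exp(t)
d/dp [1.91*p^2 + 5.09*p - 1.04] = 3.82*p + 5.09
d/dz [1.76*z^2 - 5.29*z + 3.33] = 3.52*z - 5.29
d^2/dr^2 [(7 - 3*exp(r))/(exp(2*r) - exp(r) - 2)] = (-3*exp(4*r) + 25*exp(3*r) - 57*exp(2*r) + 69*exp(r) - 26)*exp(r)/(exp(6*r) - 3*exp(5*r) - 3*exp(4*r) + 11*exp(3*r) + 6*exp(2*r) - 12*exp(r) - 8)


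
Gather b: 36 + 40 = 76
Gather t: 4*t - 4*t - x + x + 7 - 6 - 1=0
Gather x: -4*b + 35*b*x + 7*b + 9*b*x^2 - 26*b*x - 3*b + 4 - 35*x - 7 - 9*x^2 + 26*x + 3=x^2*(9*b - 9) + x*(9*b - 9)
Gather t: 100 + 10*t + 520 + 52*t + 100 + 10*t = 72*t + 720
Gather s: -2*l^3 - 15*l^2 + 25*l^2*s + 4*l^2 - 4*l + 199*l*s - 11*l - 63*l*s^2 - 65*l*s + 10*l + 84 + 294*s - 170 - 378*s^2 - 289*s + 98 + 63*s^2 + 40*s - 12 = -2*l^3 - 11*l^2 - 5*l + s^2*(-63*l - 315) + s*(25*l^2 + 134*l + 45)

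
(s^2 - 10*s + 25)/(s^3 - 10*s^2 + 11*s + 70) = (s - 5)/(s^2 - 5*s - 14)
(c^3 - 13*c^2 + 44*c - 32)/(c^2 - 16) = (c^2 - 9*c + 8)/(c + 4)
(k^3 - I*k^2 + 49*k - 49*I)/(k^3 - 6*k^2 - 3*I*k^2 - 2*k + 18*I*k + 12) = (k^2 + 49)/(k^2 - 2*k*(3 + I) + 12*I)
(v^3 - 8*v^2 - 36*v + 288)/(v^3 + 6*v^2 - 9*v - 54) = (v^2 - 14*v + 48)/(v^2 - 9)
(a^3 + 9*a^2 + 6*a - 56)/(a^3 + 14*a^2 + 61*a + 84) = (a - 2)/(a + 3)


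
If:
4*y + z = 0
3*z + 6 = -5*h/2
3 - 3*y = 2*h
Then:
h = 4/7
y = 13/21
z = -52/21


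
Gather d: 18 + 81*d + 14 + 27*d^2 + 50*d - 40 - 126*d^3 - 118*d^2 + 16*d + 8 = -126*d^3 - 91*d^2 + 147*d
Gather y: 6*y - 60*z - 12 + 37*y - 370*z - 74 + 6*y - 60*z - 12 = 49*y - 490*z - 98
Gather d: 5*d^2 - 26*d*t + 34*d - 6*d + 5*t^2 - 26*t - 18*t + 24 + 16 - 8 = 5*d^2 + d*(28 - 26*t) + 5*t^2 - 44*t + 32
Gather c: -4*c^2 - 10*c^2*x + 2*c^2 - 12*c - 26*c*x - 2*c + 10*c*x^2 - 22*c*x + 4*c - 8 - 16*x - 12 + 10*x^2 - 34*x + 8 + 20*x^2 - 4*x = c^2*(-10*x - 2) + c*(10*x^2 - 48*x - 10) + 30*x^2 - 54*x - 12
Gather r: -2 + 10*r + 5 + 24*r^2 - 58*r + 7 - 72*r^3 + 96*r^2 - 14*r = -72*r^3 + 120*r^2 - 62*r + 10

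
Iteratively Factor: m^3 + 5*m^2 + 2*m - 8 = (m + 2)*(m^2 + 3*m - 4) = (m - 1)*(m + 2)*(m + 4)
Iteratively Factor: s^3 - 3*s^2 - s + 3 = (s - 1)*(s^2 - 2*s - 3) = (s - 3)*(s - 1)*(s + 1)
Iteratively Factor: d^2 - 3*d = (d)*(d - 3)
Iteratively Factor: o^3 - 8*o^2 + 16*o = (o - 4)*(o^2 - 4*o) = o*(o - 4)*(o - 4)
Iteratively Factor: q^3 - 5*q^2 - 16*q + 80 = (q - 4)*(q^2 - q - 20) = (q - 5)*(q - 4)*(q + 4)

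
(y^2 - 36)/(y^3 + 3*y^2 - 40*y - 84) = (y + 6)/(y^2 + 9*y + 14)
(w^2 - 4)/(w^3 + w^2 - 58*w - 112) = (w - 2)/(w^2 - w - 56)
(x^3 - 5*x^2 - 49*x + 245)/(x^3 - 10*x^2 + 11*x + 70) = (x + 7)/(x + 2)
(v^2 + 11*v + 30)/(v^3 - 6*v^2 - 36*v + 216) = (v + 5)/(v^2 - 12*v + 36)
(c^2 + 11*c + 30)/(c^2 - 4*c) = (c^2 + 11*c + 30)/(c*(c - 4))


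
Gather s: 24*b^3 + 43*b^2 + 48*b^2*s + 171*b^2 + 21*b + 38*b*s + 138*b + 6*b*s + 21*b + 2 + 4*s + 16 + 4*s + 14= 24*b^3 + 214*b^2 + 180*b + s*(48*b^2 + 44*b + 8) + 32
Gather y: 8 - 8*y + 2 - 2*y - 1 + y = 9 - 9*y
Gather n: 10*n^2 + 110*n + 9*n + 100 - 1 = 10*n^2 + 119*n + 99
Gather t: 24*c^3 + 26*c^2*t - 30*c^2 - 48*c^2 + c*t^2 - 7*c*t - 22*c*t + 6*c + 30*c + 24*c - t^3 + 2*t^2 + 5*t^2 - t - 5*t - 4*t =24*c^3 - 78*c^2 + 60*c - t^3 + t^2*(c + 7) + t*(26*c^2 - 29*c - 10)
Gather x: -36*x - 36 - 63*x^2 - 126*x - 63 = -63*x^2 - 162*x - 99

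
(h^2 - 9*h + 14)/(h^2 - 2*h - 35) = (h - 2)/(h + 5)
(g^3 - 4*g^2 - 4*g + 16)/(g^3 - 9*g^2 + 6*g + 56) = (g - 2)/(g - 7)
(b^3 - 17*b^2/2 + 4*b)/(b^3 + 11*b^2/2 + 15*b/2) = (2*b^2 - 17*b + 8)/(2*b^2 + 11*b + 15)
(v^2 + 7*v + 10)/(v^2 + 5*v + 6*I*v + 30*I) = (v + 2)/(v + 6*I)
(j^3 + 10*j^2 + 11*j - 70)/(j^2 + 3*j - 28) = (j^2 + 3*j - 10)/(j - 4)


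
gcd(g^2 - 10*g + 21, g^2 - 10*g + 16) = 1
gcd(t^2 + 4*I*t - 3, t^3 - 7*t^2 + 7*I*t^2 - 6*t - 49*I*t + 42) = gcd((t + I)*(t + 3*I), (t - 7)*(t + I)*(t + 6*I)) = t + I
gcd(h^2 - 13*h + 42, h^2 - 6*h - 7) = h - 7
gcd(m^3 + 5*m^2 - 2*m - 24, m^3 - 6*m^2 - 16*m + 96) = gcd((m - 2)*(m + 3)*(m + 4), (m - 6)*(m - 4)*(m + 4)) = m + 4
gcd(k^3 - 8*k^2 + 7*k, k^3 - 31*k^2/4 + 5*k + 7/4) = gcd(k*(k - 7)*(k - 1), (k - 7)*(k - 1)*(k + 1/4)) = k^2 - 8*k + 7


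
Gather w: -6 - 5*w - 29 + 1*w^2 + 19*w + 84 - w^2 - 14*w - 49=0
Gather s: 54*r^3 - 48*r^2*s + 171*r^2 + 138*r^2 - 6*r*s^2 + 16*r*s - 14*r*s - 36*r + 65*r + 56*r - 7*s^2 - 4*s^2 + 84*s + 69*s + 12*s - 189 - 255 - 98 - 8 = 54*r^3 + 309*r^2 + 85*r + s^2*(-6*r - 11) + s*(-48*r^2 + 2*r + 165) - 550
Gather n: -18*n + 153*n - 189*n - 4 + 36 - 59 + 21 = -54*n - 6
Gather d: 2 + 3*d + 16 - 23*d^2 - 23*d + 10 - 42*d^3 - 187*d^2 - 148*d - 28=-42*d^3 - 210*d^2 - 168*d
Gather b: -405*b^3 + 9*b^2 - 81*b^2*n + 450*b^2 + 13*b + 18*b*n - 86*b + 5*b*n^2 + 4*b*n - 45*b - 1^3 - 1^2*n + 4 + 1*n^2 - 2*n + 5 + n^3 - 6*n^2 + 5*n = -405*b^3 + b^2*(459 - 81*n) + b*(5*n^2 + 22*n - 118) + n^3 - 5*n^2 + 2*n + 8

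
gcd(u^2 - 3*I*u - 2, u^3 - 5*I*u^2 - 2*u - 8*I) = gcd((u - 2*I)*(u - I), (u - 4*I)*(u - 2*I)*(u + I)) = u - 2*I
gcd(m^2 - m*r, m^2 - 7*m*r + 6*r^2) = -m + r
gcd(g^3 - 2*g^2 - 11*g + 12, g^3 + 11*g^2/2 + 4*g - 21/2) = g^2 + 2*g - 3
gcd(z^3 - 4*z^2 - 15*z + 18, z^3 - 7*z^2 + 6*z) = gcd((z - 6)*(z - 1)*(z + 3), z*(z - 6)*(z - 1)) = z^2 - 7*z + 6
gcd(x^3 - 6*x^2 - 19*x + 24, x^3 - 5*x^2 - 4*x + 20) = 1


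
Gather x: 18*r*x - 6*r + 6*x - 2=-6*r + x*(18*r + 6) - 2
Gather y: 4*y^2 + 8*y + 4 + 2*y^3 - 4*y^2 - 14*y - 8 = 2*y^3 - 6*y - 4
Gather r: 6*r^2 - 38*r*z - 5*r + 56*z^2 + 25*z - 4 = 6*r^2 + r*(-38*z - 5) + 56*z^2 + 25*z - 4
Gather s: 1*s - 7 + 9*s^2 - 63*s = 9*s^2 - 62*s - 7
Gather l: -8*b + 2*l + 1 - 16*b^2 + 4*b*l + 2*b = -16*b^2 - 6*b + l*(4*b + 2) + 1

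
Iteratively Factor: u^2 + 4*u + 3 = (u + 3)*(u + 1)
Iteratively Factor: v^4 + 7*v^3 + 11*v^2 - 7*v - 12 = (v + 1)*(v^3 + 6*v^2 + 5*v - 12) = (v + 1)*(v + 3)*(v^2 + 3*v - 4) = (v - 1)*(v + 1)*(v + 3)*(v + 4)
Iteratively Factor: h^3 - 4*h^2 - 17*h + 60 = (h + 4)*(h^2 - 8*h + 15) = (h - 5)*(h + 4)*(h - 3)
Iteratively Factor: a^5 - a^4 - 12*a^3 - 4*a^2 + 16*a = (a)*(a^4 - a^3 - 12*a^2 - 4*a + 16) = a*(a + 2)*(a^3 - 3*a^2 - 6*a + 8) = a*(a - 1)*(a + 2)*(a^2 - 2*a - 8) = a*(a - 4)*(a - 1)*(a + 2)*(a + 2)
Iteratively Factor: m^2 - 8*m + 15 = (m - 5)*(m - 3)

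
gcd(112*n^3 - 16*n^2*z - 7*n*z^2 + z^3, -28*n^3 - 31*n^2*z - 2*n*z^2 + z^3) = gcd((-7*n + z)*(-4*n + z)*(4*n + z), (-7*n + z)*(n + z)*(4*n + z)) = -28*n^2 - 3*n*z + z^2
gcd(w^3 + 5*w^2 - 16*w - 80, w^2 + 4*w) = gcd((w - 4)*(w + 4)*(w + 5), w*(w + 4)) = w + 4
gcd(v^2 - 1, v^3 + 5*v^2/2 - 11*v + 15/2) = v - 1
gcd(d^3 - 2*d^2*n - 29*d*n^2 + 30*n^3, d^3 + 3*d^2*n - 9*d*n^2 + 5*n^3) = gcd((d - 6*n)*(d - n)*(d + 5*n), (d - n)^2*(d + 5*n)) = d^2 + 4*d*n - 5*n^2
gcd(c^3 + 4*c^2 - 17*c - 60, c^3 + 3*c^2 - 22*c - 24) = c - 4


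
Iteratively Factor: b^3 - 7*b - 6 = (b + 2)*(b^2 - 2*b - 3) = (b - 3)*(b + 2)*(b + 1)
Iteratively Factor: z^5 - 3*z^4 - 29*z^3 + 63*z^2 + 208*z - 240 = (z - 5)*(z^4 + 2*z^3 - 19*z^2 - 32*z + 48) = (z - 5)*(z + 3)*(z^3 - z^2 - 16*z + 16) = (z - 5)*(z - 4)*(z + 3)*(z^2 + 3*z - 4) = (z - 5)*(z - 4)*(z - 1)*(z + 3)*(z + 4)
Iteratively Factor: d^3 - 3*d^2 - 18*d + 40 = (d + 4)*(d^2 - 7*d + 10) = (d - 5)*(d + 4)*(d - 2)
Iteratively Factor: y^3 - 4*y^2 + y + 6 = (y - 3)*(y^2 - y - 2) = (y - 3)*(y + 1)*(y - 2)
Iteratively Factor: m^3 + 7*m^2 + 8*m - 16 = (m + 4)*(m^2 + 3*m - 4) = (m + 4)^2*(m - 1)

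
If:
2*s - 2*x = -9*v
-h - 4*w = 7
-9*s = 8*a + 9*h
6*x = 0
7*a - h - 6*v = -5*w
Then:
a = -387*w/157 - 441/157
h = -4*w - 7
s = 972*w/157 + 1491/157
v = -216*w/157 - 994/471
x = 0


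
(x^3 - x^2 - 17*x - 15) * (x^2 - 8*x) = x^5 - 9*x^4 - 9*x^3 + 121*x^2 + 120*x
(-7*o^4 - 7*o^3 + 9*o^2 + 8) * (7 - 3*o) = 21*o^5 - 28*o^4 - 76*o^3 + 63*o^2 - 24*o + 56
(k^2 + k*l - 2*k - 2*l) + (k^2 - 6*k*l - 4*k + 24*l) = 2*k^2 - 5*k*l - 6*k + 22*l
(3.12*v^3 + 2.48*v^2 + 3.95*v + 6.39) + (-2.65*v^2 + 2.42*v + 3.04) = 3.12*v^3 - 0.17*v^2 + 6.37*v + 9.43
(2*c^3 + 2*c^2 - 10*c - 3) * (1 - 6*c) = -12*c^4 - 10*c^3 + 62*c^2 + 8*c - 3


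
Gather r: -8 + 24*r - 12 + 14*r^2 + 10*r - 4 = 14*r^2 + 34*r - 24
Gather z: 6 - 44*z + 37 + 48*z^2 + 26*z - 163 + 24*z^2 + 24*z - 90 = 72*z^2 + 6*z - 210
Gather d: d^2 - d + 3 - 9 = d^2 - d - 6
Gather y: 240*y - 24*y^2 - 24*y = -24*y^2 + 216*y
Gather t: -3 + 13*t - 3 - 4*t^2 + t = -4*t^2 + 14*t - 6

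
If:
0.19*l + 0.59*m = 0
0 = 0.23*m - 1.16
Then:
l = -15.66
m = 5.04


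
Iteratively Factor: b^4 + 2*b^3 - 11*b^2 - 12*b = (b - 3)*(b^3 + 5*b^2 + 4*b) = (b - 3)*(b + 4)*(b^2 + b) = (b - 3)*(b + 1)*(b + 4)*(b)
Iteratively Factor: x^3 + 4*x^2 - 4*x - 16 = (x + 2)*(x^2 + 2*x - 8) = (x - 2)*(x + 2)*(x + 4)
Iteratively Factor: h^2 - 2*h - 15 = (h - 5)*(h + 3)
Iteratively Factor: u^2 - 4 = (u + 2)*(u - 2)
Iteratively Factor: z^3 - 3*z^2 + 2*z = (z)*(z^2 - 3*z + 2) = z*(z - 1)*(z - 2)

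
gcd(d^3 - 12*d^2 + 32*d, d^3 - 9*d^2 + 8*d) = d^2 - 8*d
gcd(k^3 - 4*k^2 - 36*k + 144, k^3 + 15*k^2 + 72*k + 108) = k + 6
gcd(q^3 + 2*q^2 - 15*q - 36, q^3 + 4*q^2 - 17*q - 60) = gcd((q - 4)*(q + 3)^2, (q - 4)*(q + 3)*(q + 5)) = q^2 - q - 12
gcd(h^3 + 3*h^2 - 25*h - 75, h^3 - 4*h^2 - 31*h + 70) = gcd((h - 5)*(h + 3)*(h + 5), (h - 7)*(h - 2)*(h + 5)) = h + 5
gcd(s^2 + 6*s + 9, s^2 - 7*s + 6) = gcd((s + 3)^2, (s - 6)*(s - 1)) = 1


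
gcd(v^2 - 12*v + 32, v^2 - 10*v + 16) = v - 8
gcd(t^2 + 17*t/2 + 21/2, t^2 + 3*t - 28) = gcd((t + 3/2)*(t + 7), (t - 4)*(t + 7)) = t + 7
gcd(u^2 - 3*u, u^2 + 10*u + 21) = 1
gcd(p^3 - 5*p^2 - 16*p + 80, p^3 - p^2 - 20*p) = p^2 - p - 20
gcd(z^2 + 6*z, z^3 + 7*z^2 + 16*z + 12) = 1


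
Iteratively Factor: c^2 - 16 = (c + 4)*(c - 4)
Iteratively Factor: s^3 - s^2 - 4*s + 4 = (s - 2)*(s^2 + s - 2) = (s - 2)*(s + 2)*(s - 1)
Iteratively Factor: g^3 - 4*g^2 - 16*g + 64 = (g - 4)*(g^2 - 16) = (g - 4)*(g + 4)*(g - 4)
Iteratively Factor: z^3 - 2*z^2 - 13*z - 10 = (z - 5)*(z^2 + 3*z + 2) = (z - 5)*(z + 1)*(z + 2)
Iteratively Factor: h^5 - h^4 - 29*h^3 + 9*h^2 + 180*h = (h - 5)*(h^4 + 4*h^3 - 9*h^2 - 36*h) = (h - 5)*(h + 3)*(h^3 + h^2 - 12*h) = (h - 5)*(h + 3)*(h + 4)*(h^2 - 3*h) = (h - 5)*(h - 3)*(h + 3)*(h + 4)*(h)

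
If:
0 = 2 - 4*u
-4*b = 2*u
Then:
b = -1/4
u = 1/2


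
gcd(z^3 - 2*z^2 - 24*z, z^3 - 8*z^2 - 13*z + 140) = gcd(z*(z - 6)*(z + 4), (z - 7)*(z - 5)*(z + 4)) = z + 4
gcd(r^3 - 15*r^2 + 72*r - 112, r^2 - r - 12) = r - 4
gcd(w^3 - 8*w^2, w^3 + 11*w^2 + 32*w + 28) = 1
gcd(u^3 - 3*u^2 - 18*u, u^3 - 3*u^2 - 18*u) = u^3 - 3*u^2 - 18*u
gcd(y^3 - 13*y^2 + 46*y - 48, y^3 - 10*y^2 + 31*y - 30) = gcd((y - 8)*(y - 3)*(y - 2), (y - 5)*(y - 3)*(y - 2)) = y^2 - 5*y + 6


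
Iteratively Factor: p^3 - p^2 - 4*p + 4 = (p - 1)*(p^2 - 4) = (p - 2)*(p - 1)*(p + 2)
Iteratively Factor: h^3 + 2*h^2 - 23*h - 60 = (h + 3)*(h^2 - h - 20) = (h + 3)*(h + 4)*(h - 5)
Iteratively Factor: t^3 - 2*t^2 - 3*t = (t + 1)*(t^2 - 3*t) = t*(t + 1)*(t - 3)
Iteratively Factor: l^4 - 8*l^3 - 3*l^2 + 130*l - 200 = (l - 5)*(l^3 - 3*l^2 - 18*l + 40) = (l - 5)*(l - 2)*(l^2 - l - 20) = (l - 5)*(l - 2)*(l + 4)*(l - 5)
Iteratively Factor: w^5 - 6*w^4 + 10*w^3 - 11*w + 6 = (w + 1)*(w^4 - 7*w^3 + 17*w^2 - 17*w + 6) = (w - 1)*(w + 1)*(w^3 - 6*w^2 + 11*w - 6) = (w - 1)^2*(w + 1)*(w^2 - 5*w + 6) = (w - 2)*(w - 1)^2*(w + 1)*(w - 3)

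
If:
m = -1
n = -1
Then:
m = -1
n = -1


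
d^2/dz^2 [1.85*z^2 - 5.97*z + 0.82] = 3.70000000000000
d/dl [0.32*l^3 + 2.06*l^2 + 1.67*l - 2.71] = 0.96*l^2 + 4.12*l + 1.67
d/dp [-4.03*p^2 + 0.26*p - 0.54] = 0.26 - 8.06*p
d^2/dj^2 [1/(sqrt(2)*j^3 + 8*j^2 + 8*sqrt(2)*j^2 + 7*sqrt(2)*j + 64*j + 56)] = 2*(-(3*sqrt(2)*j + 8 + 8*sqrt(2))*(sqrt(2)*j^3 + 8*j^2 + 8*sqrt(2)*j^2 + 7*sqrt(2)*j + 64*j + 56) + (3*sqrt(2)*j^2 + 16*j + 16*sqrt(2)*j + 7*sqrt(2) + 64)^2)/(sqrt(2)*j^3 + 8*j^2 + 8*sqrt(2)*j^2 + 7*sqrt(2)*j + 64*j + 56)^3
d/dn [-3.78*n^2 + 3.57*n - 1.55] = 3.57 - 7.56*n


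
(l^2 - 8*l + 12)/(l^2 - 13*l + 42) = (l - 2)/(l - 7)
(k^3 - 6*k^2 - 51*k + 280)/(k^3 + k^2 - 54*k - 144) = (k^2 + 2*k - 35)/(k^2 + 9*k + 18)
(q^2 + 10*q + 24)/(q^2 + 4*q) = (q + 6)/q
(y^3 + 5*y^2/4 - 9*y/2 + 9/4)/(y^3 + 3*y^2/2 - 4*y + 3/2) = (4*y - 3)/(2*(2*y - 1))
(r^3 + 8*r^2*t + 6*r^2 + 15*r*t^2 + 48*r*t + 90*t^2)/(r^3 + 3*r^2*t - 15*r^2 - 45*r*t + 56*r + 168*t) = (r^2 + 5*r*t + 6*r + 30*t)/(r^2 - 15*r + 56)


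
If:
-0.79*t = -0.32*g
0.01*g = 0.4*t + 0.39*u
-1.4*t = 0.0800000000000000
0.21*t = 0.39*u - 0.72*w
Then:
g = -0.14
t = -0.06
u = 0.05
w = 0.05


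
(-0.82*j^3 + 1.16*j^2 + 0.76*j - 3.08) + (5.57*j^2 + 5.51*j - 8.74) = -0.82*j^3 + 6.73*j^2 + 6.27*j - 11.82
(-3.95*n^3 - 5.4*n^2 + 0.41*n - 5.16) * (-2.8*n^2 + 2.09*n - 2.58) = 11.06*n^5 + 6.8645*n^4 - 2.243*n^3 + 29.2369*n^2 - 11.8422*n + 13.3128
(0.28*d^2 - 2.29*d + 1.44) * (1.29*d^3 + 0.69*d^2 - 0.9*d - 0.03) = 0.3612*d^5 - 2.7609*d^4 + 0.0255000000000001*d^3 + 3.0462*d^2 - 1.2273*d - 0.0432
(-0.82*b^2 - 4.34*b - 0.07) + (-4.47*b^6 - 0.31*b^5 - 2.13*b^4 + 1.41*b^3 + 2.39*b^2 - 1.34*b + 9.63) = -4.47*b^6 - 0.31*b^5 - 2.13*b^4 + 1.41*b^3 + 1.57*b^2 - 5.68*b + 9.56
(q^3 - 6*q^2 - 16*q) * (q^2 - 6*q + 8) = q^5 - 12*q^4 + 28*q^3 + 48*q^2 - 128*q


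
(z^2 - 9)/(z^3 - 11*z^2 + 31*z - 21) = (z + 3)/(z^2 - 8*z + 7)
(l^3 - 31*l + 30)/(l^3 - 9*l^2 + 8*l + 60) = (l^2 + 5*l - 6)/(l^2 - 4*l - 12)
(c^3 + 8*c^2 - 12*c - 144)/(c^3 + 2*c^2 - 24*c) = (c + 6)/c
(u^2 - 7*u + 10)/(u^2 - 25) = (u - 2)/(u + 5)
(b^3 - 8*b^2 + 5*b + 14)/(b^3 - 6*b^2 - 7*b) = (b - 2)/b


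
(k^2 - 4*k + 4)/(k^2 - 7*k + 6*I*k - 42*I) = (k^2 - 4*k + 4)/(k^2 + k*(-7 + 6*I) - 42*I)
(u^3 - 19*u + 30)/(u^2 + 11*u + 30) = (u^2 - 5*u + 6)/(u + 6)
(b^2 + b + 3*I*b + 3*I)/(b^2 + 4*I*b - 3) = (b + 1)/(b + I)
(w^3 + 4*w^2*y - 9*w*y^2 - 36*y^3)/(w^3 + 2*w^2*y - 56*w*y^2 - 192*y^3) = (-w^2 + 9*y^2)/(-w^2 + 2*w*y + 48*y^2)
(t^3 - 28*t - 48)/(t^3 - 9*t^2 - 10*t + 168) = (t + 2)/(t - 7)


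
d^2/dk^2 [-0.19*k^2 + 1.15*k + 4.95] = -0.380000000000000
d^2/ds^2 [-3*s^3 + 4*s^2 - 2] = 8 - 18*s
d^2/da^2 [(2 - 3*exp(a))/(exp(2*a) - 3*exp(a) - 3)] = (-3*exp(4*a) - exp(3*a) - 72*exp(2*a) + 69*exp(a) - 45)*exp(a)/(exp(6*a) - 9*exp(5*a) + 18*exp(4*a) + 27*exp(3*a) - 54*exp(2*a) - 81*exp(a) - 27)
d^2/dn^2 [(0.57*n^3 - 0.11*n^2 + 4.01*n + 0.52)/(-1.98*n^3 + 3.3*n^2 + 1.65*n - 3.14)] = (1.4210854715202e-14*n^7 - 6.58627200000001*n^6 - 105.497964*n^5 + 177.426612*n^4 - 84.8649780000001*n^3 + 299.945844*n^2 - 280.620288*n - 52.990388)/(7.762392*n^9 - 38.81196*n^8 + 45.28062*n^7 + 65.679768*n^6 - 160.83441*n^5 + 14.08077*n^4 + 156.657699*n^3 - 71.96409*n^2 - 48.80502*n + 30.959144)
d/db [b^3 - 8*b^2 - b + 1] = 3*b^2 - 16*b - 1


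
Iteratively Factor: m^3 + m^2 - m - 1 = (m + 1)*(m^2 - 1) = (m - 1)*(m + 1)*(m + 1)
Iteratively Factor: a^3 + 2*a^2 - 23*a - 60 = (a + 4)*(a^2 - 2*a - 15) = (a - 5)*(a + 4)*(a + 3)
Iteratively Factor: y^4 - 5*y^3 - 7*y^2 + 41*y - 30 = (y - 5)*(y^3 - 7*y + 6) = (y - 5)*(y - 2)*(y^2 + 2*y - 3) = (y - 5)*(y - 2)*(y - 1)*(y + 3)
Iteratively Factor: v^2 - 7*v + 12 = (v - 4)*(v - 3)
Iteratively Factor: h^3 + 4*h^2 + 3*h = (h + 3)*(h^2 + h) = (h + 1)*(h + 3)*(h)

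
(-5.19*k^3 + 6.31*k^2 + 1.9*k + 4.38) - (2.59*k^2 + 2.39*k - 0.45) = -5.19*k^3 + 3.72*k^2 - 0.49*k + 4.83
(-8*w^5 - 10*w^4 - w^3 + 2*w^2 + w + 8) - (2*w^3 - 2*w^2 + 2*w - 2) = -8*w^5 - 10*w^4 - 3*w^3 + 4*w^2 - w + 10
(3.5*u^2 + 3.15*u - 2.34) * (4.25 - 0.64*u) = -2.24*u^3 + 12.859*u^2 + 14.8851*u - 9.945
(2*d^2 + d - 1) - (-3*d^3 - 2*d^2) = 3*d^3 + 4*d^2 + d - 1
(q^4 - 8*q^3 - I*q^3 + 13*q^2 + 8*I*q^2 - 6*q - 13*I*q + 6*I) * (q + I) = q^5 - 8*q^4 + 14*q^3 - 14*q^2 + 13*q - 6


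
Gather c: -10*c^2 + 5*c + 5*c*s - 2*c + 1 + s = -10*c^2 + c*(5*s + 3) + s + 1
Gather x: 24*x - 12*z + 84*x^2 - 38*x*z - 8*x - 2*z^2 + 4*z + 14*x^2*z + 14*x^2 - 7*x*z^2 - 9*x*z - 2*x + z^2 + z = x^2*(14*z + 98) + x*(-7*z^2 - 47*z + 14) - z^2 - 7*z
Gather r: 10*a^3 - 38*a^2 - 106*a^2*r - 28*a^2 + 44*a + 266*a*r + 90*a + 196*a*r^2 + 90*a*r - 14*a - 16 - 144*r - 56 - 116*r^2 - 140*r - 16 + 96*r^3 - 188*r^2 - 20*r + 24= 10*a^3 - 66*a^2 + 120*a + 96*r^3 + r^2*(196*a - 304) + r*(-106*a^2 + 356*a - 304) - 64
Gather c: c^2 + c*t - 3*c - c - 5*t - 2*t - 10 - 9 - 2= c^2 + c*(t - 4) - 7*t - 21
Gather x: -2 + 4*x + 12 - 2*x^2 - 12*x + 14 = -2*x^2 - 8*x + 24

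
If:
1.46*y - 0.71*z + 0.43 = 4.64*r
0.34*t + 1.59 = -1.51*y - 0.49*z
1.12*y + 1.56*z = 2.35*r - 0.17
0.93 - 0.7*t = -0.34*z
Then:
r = -0.43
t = 1.48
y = -1.49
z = 0.32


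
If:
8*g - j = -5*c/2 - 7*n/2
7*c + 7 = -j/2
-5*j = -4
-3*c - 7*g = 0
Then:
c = -37/35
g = 111/245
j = 4/5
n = -89/1715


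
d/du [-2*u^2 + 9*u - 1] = 9 - 4*u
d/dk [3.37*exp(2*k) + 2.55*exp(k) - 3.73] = (6.74*exp(k) + 2.55)*exp(k)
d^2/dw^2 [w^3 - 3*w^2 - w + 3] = 6*w - 6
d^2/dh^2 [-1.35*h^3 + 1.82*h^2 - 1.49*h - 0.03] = 3.64 - 8.1*h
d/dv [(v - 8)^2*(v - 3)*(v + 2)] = 4*v^3 - 51*v^2 + 148*v + 32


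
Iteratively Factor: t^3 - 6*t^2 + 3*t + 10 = (t - 2)*(t^2 - 4*t - 5) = (t - 2)*(t + 1)*(t - 5)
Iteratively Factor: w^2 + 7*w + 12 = (w + 3)*(w + 4)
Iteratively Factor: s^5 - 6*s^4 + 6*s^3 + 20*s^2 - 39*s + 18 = (s - 1)*(s^4 - 5*s^3 + s^2 + 21*s - 18) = (s - 3)*(s - 1)*(s^3 - 2*s^2 - 5*s + 6) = (s - 3)*(s - 1)^2*(s^2 - s - 6) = (s - 3)*(s - 1)^2*(s + 2)*(s - 3)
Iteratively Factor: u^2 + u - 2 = (u + 2)*(u - 1)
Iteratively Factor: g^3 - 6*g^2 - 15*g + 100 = (g - 5)*(g^2 - g - 20) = (g - 5)*(g + 4)*(g - 5)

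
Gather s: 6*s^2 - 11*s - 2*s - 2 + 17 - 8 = 6*s^2 - 13*s + 7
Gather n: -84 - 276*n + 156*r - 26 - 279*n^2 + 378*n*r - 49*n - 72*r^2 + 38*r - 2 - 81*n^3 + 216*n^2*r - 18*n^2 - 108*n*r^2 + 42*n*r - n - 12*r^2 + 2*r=-81*n^3 + n^2*(216*r - 297) + n*(-108*r^2 + 420*r - 326) - 84*r^2 + 196*r - 112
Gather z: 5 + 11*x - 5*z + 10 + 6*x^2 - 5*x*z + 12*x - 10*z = 6*x^2 + 23*x + z*(-5*x - 15) + 15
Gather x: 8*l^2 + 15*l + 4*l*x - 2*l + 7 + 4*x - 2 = 8*l^2 + 13*l + x*(4*l + 4) + 5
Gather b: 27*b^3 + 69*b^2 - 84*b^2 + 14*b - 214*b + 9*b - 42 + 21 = 27*b^3 - 15*b^2 - 191*b - 21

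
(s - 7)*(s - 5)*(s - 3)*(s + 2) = s^4 - 13*s^3 + 41*s^2 + 37*s - 210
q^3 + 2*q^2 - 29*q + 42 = (q - 3)*(q - 2)*(q + 7)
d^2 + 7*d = d*(d + 7)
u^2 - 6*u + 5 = (u - 5)*(u - 1)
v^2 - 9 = (v - 3)*(v + 3)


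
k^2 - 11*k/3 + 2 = (k - 3)*(k - 2/3)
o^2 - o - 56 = (o - 8)*(o + 7)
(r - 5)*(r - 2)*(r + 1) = r^3 - 6*r^2 + 3*r + 10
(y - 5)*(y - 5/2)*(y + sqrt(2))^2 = y^4 - 15*y^3/2 + 2*sqrt(2)*y^3 - 15*sqrt(2)*y^2 + 29*y^2/2 - 15*y + 25*sqrt(2)*y + 25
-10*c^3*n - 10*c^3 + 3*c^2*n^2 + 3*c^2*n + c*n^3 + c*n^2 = (-2*c + n)*(5*c + n)*(c*n + c)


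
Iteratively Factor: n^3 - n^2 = (n)*(n^2 - n) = n*(n - 1)*(n)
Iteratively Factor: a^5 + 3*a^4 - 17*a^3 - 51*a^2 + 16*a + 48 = (a + 3)*(a^4 - 17*a^2 + 16) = (a + 3)*(a + 4)*(a^3 - 4*a^2 - a + 4) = (a + 1)*(a + 3)*(a + 4)*(a^2 - 5*a + 4) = (a - 4)*(a + 1)*(a + 3)*(a + 4)*(a - 1)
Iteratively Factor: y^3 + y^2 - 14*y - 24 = (y + 2)*(y^2 - y - 12) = (y - 4)*(y + 2)*(y + 3)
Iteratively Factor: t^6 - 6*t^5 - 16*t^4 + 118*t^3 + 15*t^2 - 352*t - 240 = (t - 3)*(t^5 - 3*t^4 - 25*t^3 + 43*t^2 + 144*t + 80) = (t - 3)*(t + 4)*(t^4 - 7*t^3 + 3*t^2 + 31*t + 20) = (t - 3)*(t + 1)*(t + 4)*(t^3 - 8*t^2 + 11*t + 20) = (t - 3)*(t + 1)^2*(t + 4)*(t^2 - 9*t + 20) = (t - 5)*(t - 3)*(t + 1)^2*(t + 4)*(t - 4)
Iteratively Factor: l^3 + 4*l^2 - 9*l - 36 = (l + 4)*(l^2 - 9) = (l - 3)*(l + 4)*(l + 3)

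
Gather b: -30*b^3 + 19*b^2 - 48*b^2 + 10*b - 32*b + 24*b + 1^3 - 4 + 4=-30*b^3 - 29*b^2 + 2*b + 1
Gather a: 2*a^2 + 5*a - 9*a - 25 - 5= 2*a^2 - 4*a - 30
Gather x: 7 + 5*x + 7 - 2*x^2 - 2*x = -2*x^2 + 3*x + 14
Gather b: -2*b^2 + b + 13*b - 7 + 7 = -2*b^2 + 14*b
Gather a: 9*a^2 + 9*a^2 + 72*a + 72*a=18*a^2 + 144*a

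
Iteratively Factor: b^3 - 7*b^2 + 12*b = (b)*(b^2 - 7*b + 12) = b*(b - 4)*(b - 3)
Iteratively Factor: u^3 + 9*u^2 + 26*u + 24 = (u + 3)*(u^2 + 6*u + 8) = (u + 2)*(u + 3)*(u + 4)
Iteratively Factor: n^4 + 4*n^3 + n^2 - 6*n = (n + 2)*(n^3 + 2*n^2 - 3*n) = (n - 1)*(n + 2)*(n^2 + 3*n) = (n - 1)*(n + 2)*(n + 3)*(n)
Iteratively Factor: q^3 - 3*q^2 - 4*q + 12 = (q - 3)*(q^2 - 4) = (q - 3)*(q - 2)*(q + 2)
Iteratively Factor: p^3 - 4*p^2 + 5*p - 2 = (p - 1)*(p^2 - 3*p + 2) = (p - 2)*(p - 1)*(p - 1)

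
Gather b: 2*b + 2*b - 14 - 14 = 4*b - 28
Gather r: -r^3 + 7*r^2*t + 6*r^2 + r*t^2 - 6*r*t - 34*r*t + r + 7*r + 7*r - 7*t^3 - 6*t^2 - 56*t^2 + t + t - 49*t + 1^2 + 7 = -r^3 + r^2*(7*t + 6) + r*(t^2 - 40*t + 15) - 7*t^3 - 62*t^2 - 47*t + 8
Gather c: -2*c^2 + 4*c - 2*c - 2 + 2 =-2*c^2 + 2*c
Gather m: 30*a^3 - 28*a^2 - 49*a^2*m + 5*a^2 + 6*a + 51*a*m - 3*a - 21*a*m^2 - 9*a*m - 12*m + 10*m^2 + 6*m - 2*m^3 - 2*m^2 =30*a^3 - 23*a^2 + 3*a - 2*m^3 + m^2*(8 - 21*a) + m*(-49*a^2 + 42*a - 6)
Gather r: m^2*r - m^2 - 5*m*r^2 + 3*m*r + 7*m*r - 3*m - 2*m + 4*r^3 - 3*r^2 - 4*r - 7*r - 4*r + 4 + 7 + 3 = -m^2 - 5*m + 4*r^3 + r^2*(-5*m - 3) + r*(m^2 + 10*m - 15) + 14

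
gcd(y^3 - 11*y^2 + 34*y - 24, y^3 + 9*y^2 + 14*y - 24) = y - 1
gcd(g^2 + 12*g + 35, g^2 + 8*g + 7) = g + 7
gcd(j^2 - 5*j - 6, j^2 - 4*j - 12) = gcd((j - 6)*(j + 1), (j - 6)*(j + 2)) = j - 6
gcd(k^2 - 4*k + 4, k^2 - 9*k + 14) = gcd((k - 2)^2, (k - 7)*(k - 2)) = k - 2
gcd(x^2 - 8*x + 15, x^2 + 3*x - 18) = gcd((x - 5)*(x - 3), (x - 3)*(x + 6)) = x - 3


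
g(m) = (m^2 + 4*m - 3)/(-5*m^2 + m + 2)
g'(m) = (2*m + 4)/(-5*m^2 + m + 2) + (10*m - 1)*(m^2 + 4*m - 3)/(-5*m^2 + m + 2)^2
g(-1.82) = 0.43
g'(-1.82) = 0.48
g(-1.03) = 1.40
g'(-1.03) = 3.20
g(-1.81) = 0.43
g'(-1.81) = 0.48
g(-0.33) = -3.74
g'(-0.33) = 17.26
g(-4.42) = 0.01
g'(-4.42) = 0.05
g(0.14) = -1.19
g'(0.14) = 1.86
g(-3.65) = 0.06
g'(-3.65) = 0.08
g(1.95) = -0.57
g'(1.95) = 0.18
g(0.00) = -1.50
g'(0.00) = 2.75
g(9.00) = -0.29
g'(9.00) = 0.01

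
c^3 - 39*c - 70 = (c - 7)*(c + 2)*(c + 5)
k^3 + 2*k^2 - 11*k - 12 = (k - 3)*(k + 1)*(k + 4)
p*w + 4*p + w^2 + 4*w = (p + w)*(w + 4)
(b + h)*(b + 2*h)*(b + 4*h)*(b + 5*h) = b^4 + 12*b^3*h + 49*b^2*h^2 + 78*b*h^3 + 40*h^4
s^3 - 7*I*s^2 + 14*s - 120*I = (s - 6*I)*(s - 5*I)*(s + 4*I)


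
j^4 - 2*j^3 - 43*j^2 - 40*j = j*(j - 8)*(j + 1)*(j + 5)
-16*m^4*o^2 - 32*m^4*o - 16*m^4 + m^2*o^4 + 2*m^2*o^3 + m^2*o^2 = (-4*m + o)*(4*m + o)*(m*o + m)^2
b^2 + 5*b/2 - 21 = (b - 7/2)*(b + 6)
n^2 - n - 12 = (n - 4)*(n + 3)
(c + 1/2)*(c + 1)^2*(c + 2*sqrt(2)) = c^4 + 5*c^3/2 + 2*sqrt(2)*c^3 + 2*c^2 + 5*sqrt(2)*c^2 + c/2 + 4*sqrt(2)*c + sqrt(2)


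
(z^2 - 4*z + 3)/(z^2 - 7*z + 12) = (z - 1)/(z - 4)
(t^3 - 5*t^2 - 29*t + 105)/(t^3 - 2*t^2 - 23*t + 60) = (t - 7)/(t - 4)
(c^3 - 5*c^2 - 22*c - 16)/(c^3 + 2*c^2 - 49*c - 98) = (c^2 - 7*c - 8)/(c^2 - 49)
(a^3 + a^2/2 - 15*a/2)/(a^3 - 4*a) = (2*a^2 + a - 15)/(2*(a^2 - 4))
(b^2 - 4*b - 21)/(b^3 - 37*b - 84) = 1/(b + 4)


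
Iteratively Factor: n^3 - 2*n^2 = (n)*(n^2 - 2*n) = n^2*(n - 2)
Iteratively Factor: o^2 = (o)*(o)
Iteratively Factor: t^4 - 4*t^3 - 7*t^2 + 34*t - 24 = (t - 4)*(t^3 - 7*t + 6) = (t - 4)*(t - 2)*(t^2 + 2*t - 3) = (t - 4)*(t - 2)*(t - 1)*(t + 3)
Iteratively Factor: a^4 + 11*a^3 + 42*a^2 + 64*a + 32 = (a + 4)*(a^3 + 7*a^2 + 14*a + 8) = (a + 2)*(a + 4)*(a^2 + 5*a + 4) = (a + 1)*(a + 2)*(a + 4)*(a + 4)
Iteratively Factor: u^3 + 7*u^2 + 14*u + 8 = (u + 1)*(u^2 + 6*u + 8) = (u + 1)*(u + 4)*(u + 2)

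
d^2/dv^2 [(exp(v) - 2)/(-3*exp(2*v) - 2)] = (-9*exp(4*v) + 72*exp(3*v) + 36*exp(2*v) - 48*exp(v) - 4)*exp(v)/(27*exp(6*v) + 54*exp(4*v) + 36*exp(2*v) + 8)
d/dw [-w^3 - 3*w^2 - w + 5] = -3*w^2 - 6*w - 1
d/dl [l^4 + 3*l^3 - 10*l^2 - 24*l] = 4*l^3 + 9*l^2 - 20*l - 24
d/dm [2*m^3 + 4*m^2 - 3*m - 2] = 6*m^2 + 8*m - 3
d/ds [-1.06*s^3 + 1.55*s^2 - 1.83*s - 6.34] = -3.18*s^2 + 3.1*s - 1.83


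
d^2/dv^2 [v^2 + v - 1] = 2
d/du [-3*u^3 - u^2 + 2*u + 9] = -9*u^2 - 2*u + 2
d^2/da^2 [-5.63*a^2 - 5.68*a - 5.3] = -11.2600000000000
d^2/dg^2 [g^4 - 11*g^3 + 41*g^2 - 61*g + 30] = 12*g^2 - 66*g + 82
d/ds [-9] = 0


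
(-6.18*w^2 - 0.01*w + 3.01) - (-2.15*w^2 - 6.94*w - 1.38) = -4.03*w^2 + 6.93*w + 4.39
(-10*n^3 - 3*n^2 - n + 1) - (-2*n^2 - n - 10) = -10*n^3 - n^2 + 11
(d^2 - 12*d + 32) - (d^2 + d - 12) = 44 - 13*d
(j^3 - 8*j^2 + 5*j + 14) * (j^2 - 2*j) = j^5 - 10*j^4 + 21*j^3 + 4*j^2 - 28*j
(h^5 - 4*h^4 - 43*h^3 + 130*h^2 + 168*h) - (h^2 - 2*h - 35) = h^5 - 4*h^4 - 43*h^3 + 129*h^2 + 170*h + 35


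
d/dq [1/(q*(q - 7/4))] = 4*(7 - 8*q)/(q^2*(16*q^2 - 56*q + 49))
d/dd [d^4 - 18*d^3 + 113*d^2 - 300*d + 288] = 4*d^3 - 54*d^2 + 226*d - 300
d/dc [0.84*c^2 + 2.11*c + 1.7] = 1.68*c + 2.11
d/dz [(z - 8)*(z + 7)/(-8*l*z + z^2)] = (-8*l*z^2 - 448*l + z^2 + 112*z)/(z^2*(64*l^2 - 16*l*z + z^2))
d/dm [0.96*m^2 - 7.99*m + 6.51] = 1.92*m - 7.99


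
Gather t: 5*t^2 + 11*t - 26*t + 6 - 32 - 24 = 5*t^2 - 15*t - 50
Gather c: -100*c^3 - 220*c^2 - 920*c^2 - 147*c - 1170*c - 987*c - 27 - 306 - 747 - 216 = -100*c^3 - 1140*c^2 - 2304*c - 1296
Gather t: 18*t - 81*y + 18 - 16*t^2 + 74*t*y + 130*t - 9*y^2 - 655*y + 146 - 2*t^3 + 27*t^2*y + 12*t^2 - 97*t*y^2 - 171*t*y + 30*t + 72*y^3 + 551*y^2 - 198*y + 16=-2*t^3 + t^2*(27*y - 4) + t*(-97*y^2 - 97*y + 178) + 72*y^3 + 542*y^2 - 934*y + 180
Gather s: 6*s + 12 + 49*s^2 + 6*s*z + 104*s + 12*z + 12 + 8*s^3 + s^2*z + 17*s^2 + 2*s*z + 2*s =8*s^3 + s^2*(z + 66) + s*(8*z + 112) + 12*z + 24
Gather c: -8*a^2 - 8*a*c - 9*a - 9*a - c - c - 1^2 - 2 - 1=-8*a^2 - 18*a + c*(-8*a - 2) - 4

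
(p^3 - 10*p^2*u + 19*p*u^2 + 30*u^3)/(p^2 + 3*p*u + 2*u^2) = (p^2 - 11*p*u + 30*u^2)/(p + 2*u)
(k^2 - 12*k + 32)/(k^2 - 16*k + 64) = (k - 4)/(k - 8)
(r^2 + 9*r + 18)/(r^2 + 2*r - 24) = (r + 3)/(r - 4)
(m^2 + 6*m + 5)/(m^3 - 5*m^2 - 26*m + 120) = (m + 1)/(m^2 - 10*m + 24)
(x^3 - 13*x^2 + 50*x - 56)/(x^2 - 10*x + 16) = (x^2 - 11*x + 28)/(x - 8)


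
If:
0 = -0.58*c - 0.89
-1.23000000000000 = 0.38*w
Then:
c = -1.53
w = -3.24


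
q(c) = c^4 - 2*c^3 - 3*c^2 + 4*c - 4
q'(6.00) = 616.00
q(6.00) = 776.00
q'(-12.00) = -7700.00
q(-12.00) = 23708.00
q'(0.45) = 0.45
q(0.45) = -2.95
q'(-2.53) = -84.00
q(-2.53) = 40.04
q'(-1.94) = -36.15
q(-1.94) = 5.72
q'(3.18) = 52.88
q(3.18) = 16.33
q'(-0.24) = 5.04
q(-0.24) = -5.10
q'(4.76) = 270.90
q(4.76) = 244.73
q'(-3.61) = -240.72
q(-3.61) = 206.39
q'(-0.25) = 5.06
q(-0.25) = -5.15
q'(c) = 4*c^3 - 6*c^2 - 6*c + 4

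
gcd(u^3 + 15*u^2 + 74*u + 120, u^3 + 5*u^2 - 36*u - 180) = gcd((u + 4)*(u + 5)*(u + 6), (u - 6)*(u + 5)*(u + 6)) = u^2 + 11*u + 30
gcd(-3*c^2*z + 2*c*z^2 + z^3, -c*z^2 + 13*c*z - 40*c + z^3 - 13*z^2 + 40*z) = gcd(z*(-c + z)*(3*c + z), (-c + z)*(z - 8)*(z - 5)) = -c + z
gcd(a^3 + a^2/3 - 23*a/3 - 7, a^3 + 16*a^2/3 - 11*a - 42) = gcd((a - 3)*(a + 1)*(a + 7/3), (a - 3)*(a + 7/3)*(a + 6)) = a^2 - 2*a/3 - 7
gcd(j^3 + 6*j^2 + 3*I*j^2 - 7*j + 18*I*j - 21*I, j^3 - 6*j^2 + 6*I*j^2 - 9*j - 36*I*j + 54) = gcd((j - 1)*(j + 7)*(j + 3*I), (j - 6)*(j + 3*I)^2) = j + 3*I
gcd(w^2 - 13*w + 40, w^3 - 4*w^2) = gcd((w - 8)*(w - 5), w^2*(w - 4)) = 1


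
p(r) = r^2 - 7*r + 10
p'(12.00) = 17.00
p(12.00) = 70.00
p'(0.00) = -7.00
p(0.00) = 10.00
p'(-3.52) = -14.04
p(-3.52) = 47.03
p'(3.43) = -0.14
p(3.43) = -2.25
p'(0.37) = -6.26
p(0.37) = 7.55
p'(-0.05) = -7.10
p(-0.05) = 10.35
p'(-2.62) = -12.24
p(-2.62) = 35.20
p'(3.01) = -0.98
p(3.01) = -2.01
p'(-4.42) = -15.84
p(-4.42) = 60.48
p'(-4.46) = -15.92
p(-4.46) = 61.11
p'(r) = 2*r - 7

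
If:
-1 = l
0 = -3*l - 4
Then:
No Solution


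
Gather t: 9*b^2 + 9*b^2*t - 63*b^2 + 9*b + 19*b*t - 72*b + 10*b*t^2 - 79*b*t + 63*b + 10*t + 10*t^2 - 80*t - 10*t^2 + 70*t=-54*b^2 + 10*b*t^2 + t*(9*b^2 - 60*b)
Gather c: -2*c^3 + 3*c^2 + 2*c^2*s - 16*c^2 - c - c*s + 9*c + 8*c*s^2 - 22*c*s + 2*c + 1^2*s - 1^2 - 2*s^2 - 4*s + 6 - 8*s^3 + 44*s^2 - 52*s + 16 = -2*c^3 + c^2*(2*s - 13) + c*(8*s^2 - 23*s + 10) - 8*s^3 + 42*s^2 - 55*s + 21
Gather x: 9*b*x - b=9*b*x - b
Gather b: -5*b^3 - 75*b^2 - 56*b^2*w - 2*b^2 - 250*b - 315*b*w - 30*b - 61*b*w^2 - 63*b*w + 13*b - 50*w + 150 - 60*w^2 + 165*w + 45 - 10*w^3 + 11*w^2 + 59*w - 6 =-5*b^3 + b^2*(-56*w - 77) + b*(-61*w^2 - 378*w - 267) - 10*w^3 - 49*w^2 + 174*w + 189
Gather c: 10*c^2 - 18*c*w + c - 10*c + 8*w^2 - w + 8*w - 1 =10*c^2 + c*(-18*w - 9) + 8*w^2 + 7*w - 1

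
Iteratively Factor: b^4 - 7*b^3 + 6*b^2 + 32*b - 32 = (b + 2)*(b^3 - 9*b^2 + 24*b - 16) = (b - 4)*(b + 2)*(b^2 - 5*b + 4) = (b - 4)*(b - 1)*(b + 2)*(b - 4)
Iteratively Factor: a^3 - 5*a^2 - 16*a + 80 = (a - 5)*(a^2 - 16) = (a - 5)*(a + 4)*(a - 4)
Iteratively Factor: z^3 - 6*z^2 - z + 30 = (z + 2)*(z^2 - 8*z + 15) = (z - 5)*(z + 2)*(z - 3)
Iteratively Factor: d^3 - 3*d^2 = (d)*(d^2 - 3*d) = d^2*(d - 3)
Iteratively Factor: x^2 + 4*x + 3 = (x + 1)*(x + 3)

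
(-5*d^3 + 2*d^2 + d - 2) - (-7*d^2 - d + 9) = -5*d^3 + 9*d^2 + 2*d - 11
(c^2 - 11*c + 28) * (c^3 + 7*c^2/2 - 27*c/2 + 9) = c^5 - 15*c^4/2 - 24*c^3 + 511*c^2/2 - 477*c + 252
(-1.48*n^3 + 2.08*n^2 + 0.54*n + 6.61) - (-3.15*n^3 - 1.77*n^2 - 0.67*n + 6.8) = 1.67*n^3 + 3.85*n^2 + 1.21*n - 0.19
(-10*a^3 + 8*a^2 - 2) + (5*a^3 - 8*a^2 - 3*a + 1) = -5*a^3 - 3*a - 1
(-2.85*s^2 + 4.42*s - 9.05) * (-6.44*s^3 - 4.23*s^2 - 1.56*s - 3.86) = 18.354*s^5 - 16.4093*s^4 + 44.0314*s^3 + 42.3873*s^2 - 2.9432*s + 34.933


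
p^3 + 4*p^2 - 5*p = p*(p - 1)*(p + 5)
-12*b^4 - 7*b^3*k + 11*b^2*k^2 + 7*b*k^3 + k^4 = (-b + k)*(b + k)*(3*b + k)*(4*b + k)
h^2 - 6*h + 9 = (h - 3)^2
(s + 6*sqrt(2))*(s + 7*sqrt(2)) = s^2 + 13*sqrt(2)*s + 84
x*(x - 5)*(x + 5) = x^3 - 25*x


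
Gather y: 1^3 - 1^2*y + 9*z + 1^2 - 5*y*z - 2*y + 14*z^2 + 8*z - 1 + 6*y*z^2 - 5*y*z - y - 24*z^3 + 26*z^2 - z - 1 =y*(6*z^2 - 10*z - 4) - 24*z^3 + 40*z^2 + 16*z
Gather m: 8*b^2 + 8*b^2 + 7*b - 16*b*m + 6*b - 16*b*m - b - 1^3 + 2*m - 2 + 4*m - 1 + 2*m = 16*b^2 + 12*b + m*(8 - 32*b) - 4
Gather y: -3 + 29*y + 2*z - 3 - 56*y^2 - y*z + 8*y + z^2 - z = -56*y^2 + y*(37 - z) + z^2 + z - 6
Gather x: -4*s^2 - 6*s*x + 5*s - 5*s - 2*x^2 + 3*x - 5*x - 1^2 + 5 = -4*s^2 - 2*x^2 + x*(-6*s - 2) + 4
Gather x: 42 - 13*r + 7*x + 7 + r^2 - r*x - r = r^2 - 14*r + x*(7 - r) + 49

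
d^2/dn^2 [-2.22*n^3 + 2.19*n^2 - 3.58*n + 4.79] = 4.38 - 13.32*n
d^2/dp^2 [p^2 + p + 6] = 2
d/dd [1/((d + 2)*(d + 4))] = 2*(-d - 3)/(d^4 + 12*d^3 + 52*d^2 + 96*d + 64)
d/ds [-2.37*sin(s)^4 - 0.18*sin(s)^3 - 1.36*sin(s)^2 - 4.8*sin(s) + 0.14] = (-9.83*sin(s) + 2.37*sin(3*s) + 0.27*cos(2*s) - 5.07)*cos(s)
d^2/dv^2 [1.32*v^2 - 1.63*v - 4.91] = 2.64000000000000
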